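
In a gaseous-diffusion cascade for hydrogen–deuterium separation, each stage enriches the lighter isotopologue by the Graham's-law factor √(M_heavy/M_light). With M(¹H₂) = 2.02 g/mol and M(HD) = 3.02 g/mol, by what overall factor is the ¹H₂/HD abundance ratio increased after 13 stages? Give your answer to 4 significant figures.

Each stage multiplies the ratio by α = √(3.02/2.02), so after 13 stages the overall factor is α^13 = (3.02/2.02)^(13/2).
= 1.49505^(13/2) = 13.65.

13.65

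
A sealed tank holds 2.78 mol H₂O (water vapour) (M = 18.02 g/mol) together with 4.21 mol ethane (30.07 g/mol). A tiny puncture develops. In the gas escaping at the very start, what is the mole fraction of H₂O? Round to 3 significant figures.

Each component's effusion rate ∝ (its partial pressure)·(1/√M) ∝ n_i/√M_i.
x_H₂O(eff) = (n_H₂O/√M_H₂O) / (n_H₂O/√M_H₂O + n_C₂H₆/√M_C₂H₆)
= (2.78/√18.02) / (2.78/√18.02 + 4.21/√30.07) = 0.6549/(0.6549 + 0.7677) = 0.460.

0.460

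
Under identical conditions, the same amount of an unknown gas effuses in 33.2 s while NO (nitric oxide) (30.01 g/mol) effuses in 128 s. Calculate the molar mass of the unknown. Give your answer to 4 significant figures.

From Graham's law, t_X/t_NO = √(M_X/M_NO).
33.2/128 = 0.2594 = √(M_X/30.01)
M_X = 30.01 × 0.2594² = 30.01 × 0.06728 = 2.019 g/mol

2.019 g/mol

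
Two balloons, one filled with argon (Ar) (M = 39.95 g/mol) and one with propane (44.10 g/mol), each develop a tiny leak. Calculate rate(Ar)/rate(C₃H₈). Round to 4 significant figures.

1.051

Graham's law gives rate_Ar/rate_C₃H₈ = √(M_C₃H₈/M_Ar) = √(44.10/39.95) = √1.104 = 1.051.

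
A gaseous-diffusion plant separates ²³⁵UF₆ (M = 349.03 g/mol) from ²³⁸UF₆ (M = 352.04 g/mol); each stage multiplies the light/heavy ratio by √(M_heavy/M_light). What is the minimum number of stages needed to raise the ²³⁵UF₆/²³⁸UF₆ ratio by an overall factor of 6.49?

Single-stage factor α = √(352.04/349.03), so ln α = ½ ln(1.00862) = 0.004293.
Need α^N ≥ 6.49 ⇒ N ≥ ln(6.49) / ln α = 1.870 / 0.004293 = 435.61.
Minimum whole number of stages: N = 436.

436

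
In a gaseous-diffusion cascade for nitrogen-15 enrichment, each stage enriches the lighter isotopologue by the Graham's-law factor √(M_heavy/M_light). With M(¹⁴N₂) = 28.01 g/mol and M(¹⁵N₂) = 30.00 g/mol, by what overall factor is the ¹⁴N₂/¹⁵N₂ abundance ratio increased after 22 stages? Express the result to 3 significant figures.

2.13

The single-stage factor is √(M_heavy/M_light), so 22 stages give [√(30.00/28.01)]^22 = (30.00/28.01)^(22/2).
= 1.07105^11 = 2.13.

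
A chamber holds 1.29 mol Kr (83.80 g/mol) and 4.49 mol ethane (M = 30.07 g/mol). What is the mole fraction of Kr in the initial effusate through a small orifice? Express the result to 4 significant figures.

0.1468

The effusion rate of species i is ∝ p_i/√M_i ∝ n_i/√M_i.
Mole fraction of Kr in the effusate = (n_Kr/√M_Kr) / (n_Kr/√M_Kr + n_C₂H₆/√M_C₂H₆)
= (1.29/√83.80) / (1.29/√83.80 + 4.49/√30.07) = 0.1409/(0.1409 + 0.8188) = 0.1468.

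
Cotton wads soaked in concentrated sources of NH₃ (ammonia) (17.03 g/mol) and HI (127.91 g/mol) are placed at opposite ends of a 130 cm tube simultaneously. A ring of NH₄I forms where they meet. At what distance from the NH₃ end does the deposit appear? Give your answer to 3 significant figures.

95.2 cm

Distances travelled in equal time are proportional to diffusion rates, so d_NH₃/d_HI = √(M_HI/M_NH₃) = √(127.91/17.03) = 2.741.
With d_NH₃ + d_HI = 130 cm, d_HI = 130/(1 + 2.741) = 34.75 cm.
d_NH₃ = 130 − 34.75 = 95.2 cm.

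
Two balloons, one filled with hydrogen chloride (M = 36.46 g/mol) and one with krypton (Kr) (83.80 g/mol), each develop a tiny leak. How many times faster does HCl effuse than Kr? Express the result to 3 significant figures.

Graham's law gives rate_HCl/rate_Kr = √(M_Kr/M_HCl) = √(83.80/36.46) = √2.298 = 1.52.

1.52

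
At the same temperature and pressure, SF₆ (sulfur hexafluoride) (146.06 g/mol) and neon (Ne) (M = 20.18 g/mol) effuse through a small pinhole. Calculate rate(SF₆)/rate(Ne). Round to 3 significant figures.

By Graham's law, rate_SF₆/rate_Ne = √(M_Ne/M_SF₆) = √(20.18/146.06) = √0.1382 = 0.372.

0.372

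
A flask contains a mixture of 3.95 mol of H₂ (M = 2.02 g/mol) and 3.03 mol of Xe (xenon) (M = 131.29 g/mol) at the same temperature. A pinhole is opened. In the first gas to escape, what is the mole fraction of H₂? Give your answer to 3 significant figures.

0.913

Each component's effusion rate ∝ (its partial pressure)·(1/√M) ∝ n_i/√M_i.
So x_H₂ in the escaping gas = (n_H₂/√M_H₂) / Σ(n_i/√M_i)
= (3.95/√2.02) / (3.95/√2.02 + 3.03/√131.29) = 2.779/(2.779 + 0.2644) = 0.913.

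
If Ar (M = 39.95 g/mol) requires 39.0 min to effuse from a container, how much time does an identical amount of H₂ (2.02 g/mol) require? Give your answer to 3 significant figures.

From Graham's law, t_H₂/t_Ar = √(M_H₂/M_Ar) = √(2.02/39.95) = √0.05056 = 0.2249.
So the time for H₂ is 39.0 × 0.2249 = 8.77 min.

8.77 min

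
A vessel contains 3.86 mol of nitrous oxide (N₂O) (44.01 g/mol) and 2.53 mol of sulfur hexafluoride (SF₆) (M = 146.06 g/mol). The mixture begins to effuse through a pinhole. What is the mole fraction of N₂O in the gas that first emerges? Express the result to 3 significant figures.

The effusion rate of species i is ∝ p_i/√M_i ∝ n_i/√M_i.
So x_N₂O in the escaping gas = (n_N₂O/√M_N₂O) / Σ(n_i/√M_i)
= (3.86/√44.01) / (3.86/√44.01 + 2.53/√146.06) = 0.5819/(0.5819 + 0.2093) = 0.735.

0.735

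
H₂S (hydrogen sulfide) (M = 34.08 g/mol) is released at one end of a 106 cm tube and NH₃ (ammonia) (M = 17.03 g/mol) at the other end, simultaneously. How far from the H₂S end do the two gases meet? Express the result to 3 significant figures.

43.9 cm

The fronts meet when d_H₂S + d_NH₃ = L with d_H₂S/d_NH₃ = √(M_NH₃/M_H₂S) (Graham's law). Here √(M_NH₃/M_H₂S) = √(17.03/34.08) = 0.7069.
With d_H₂S + d_NH₃ = 106 cm, d_NH₃ = 106/(1 + 0.7069) = 62.10 cm.
d_H₂S = 106 − 62.10 = 43.9 cm.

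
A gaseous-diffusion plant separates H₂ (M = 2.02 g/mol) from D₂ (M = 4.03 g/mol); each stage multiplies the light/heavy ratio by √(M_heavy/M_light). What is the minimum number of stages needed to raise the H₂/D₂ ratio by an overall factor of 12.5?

8

With α = √(4.03/2.02) per stage, ln α = ½ ln(1.99505) = 0.3453.
Need α^N ≥ 12.5 ⇒ N ≥ ln(12.5) / ln α = 2.526 / 0.3453 = 7.31.
Rounding up, N = 8 stages.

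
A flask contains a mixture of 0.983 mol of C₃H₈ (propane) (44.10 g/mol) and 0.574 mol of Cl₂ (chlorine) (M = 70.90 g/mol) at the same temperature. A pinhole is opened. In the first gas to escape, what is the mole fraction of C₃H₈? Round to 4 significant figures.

0.6847

Effusion rate of each component ∝ n_i/√M_i (partial pressure × 1/√M).
x_C₃H₈(eff) = (n_C₃H₈/√M_C₃H₈) / (n_C₃H₈/√M_C₃H₈ + n_Cl₂/√M_Cl₂)
= (0.983/√44.10) / (0.983/√44.10 + 0.574/√70.90) = 0.1480/(0.1480 + 0.06817) = 0.6847.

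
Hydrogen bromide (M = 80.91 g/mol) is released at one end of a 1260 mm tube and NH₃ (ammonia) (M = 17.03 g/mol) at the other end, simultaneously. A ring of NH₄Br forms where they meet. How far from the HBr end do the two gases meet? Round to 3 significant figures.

396 mm

Graham's law gives d_HBr/d_NH₃ = rate_HBr/rate_NH₃ = √(M_NH₃/M_HBr) = √(17.03/80.91) = 0.4588.
With d_HBr + d_NH₃ = 1260 mm, d_NH₃ = 1260/(1 + 0.4588) = 863.7 mm.
d_HBr = 1260 − 863.7 = 396 mm.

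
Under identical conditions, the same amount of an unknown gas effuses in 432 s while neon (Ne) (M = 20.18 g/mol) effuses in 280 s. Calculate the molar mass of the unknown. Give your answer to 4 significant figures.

48.04 g/mol

From Graham's law, t_X/t_Ne = √(M_X/M_Ne).
432/280 = 1.543 = √(M_X/20.18)
M_X = 20.18 × 1.543² = 20.18 × 2.380 = 48.04 g/mol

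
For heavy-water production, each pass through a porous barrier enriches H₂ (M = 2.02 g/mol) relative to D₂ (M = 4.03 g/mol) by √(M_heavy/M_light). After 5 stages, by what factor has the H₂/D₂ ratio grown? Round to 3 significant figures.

Overall factor = α^5 with α = √(4.03/2.02), i.e. (4.03/2.02)^(5/2).
= 1.99505^(5/2) = 5.62.

5.62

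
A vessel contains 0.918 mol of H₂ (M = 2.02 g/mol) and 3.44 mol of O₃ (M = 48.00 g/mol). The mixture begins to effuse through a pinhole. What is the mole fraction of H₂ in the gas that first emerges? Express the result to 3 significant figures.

Each component's effusion rate ∝ (its partial pressure)·(1/√M) ∝ n_i/√M_i.
x_H₂(eff) = (n_H₂/√M_H₂) / (n_H₂/√M_H₂ + n_O₃/√M_O₃)
= (0.918/√2.02) / (0.918/√2.02 + 3.44/√48.00) = 0.6459/(0.6459 + 0.4965) = 0.565.

0.565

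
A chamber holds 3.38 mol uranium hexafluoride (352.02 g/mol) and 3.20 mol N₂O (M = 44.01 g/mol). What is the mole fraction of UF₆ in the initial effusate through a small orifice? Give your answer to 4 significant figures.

0.2719

Rate_i ∝ x_i/√M_i (Graham's law weighted by mole fraction), so the effusate composition follows n_i/√M_i.
Mole fraction of UF₆ in the effusate = (n_UF₆/√M_UF₆) / (n_UF₆/√M_UF₆ + n_N₂O/√M_N₂O)
= (3.38/√352.02) / (3.38/√352.02 + 3.20/√44.01) = 0.1801/(0.1801 + 0.4824) = 0.2719.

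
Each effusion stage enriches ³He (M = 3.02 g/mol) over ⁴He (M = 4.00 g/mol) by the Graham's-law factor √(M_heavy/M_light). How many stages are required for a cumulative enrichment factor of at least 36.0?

26

Single-stage factor α = √(4.00/3.02), so ln α = ½ ln(1.32450) = 0.1405.
Need α^N ≥ 36.0 ⇒ N ≥ ln(36.0) / ln α = 3.584 / 0.1405 = 25.50.
Minimum whole number of stages: N = 26.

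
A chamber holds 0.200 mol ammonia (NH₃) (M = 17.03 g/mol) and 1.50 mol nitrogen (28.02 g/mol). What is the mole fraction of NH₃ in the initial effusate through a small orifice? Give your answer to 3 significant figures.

0.146

Each component's effusion rate ∝ (its partial pressure)·(1/√M) ∝ n_i/√M_i.
Mole fraction of NH₃ in the effusate = (n_NH₃/√M_NH₃) / (n_NH₃/√M_NH₃ + n_N₂/√M_N₂)
= (0.200/√17.03) / (0.200/√17.03 + 1.50/√28.02) = 0.04846/(0.04846 + 0.2834) = 0.146.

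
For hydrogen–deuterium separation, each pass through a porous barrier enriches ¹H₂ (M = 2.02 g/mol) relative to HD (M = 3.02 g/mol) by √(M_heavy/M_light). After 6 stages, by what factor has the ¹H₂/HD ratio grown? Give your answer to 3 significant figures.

3.34

After 6 stages the ratio has grown by (√(3.02/2.02))^6 = (3.02/2.02)^(6/2).
= 1.49505^3 = 3.34.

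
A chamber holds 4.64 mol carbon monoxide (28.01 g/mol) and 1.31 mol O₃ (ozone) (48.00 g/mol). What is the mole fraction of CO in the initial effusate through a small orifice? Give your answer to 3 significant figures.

Effusion rate of each component ∝ n_i/√M_i (partial pressure × 1/√M).
So x_CO in the escaping gas = (n_CO/√M_CO) / Σ(n_i/√M_i)
= (4.64/√28.01) / (4.64/√28.01 + 1.31/√48.00) = 0.8767/(0.8767 + 0.1891) = 0.823.

0.823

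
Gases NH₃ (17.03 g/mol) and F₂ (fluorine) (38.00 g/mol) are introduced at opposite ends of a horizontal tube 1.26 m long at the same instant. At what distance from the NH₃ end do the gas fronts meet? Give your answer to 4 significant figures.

0.7547 m

Distances travelled in equal time are proportional to diffusion rates, so d_NH₃/d_F₂ = √(M_F₂/M_NH₃) = √(38.00/17.03) = 1.494.
With d_NH₃ + d_F₂ = 1.26 m, d_F₂ = 1.26/(1 + 1.494) = 0.5053 m.
d_NH₃ = 1.26 − 0.5053 = 0.7547 m.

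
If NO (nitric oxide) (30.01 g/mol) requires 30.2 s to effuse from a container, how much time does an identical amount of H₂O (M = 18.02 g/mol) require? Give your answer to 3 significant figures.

23.4 s

From Graham's law, t_H₂O/t_NO = √(M_H₂O/M_NO) = √(18.02/30.01) = √0.6005 = 0.7749.
So the time for H₂O is 30.2 × 0.7749 = 23.4 s.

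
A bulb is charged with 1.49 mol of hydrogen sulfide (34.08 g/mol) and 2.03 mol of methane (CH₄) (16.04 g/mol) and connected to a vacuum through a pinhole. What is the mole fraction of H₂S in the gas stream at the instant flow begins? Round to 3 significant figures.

0.335

Each component's effusion rate ∝ (its partial pressure)·(1/√M) ∝ n_i/√M_i.
Mole fraction of H₂S in the effusate = (n_H₂S/√M_H₂S) / (n_H₂S/√M_H₂S + n_CH₄/√M_CH₄)
= (1.49/√34.08) / (1.49/√34.08 + 2.03/√16.04) = 0.2552/(0.2552 + 0.5069) = 0.335.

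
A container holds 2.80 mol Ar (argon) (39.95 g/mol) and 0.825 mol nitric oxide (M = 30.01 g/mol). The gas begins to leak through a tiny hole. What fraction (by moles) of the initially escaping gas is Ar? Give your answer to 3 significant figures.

0.746

Rate_i ∝ x_i/√M_i (Graham's law weighted by mole fraction), so the effusate composition follows n_i/√M_i.
Mole fraction of Ar in the effusate = (n_Ar/√M_Ar) / (n_Ar/√M_Ar + n_NO/√M_NO)
= (2.80/√39.95) / (2.80/√39.95 + 0.825/√30.01) = 0.4430/(0.4430 + 0.1506) = 0.746.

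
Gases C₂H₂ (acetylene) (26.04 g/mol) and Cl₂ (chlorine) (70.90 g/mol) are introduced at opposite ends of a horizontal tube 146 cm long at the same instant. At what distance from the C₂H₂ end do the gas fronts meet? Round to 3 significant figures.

90.9 cm

Graham's law gives d_C₂H₂/d_Cl₂ = rate_C₂H₂/rate_Cl₂ = √(M_Cl₂/M_C₂H₂) = √(70.90/26.04) = 1.650.
With d_C₂H₂ + d_Cl₂ = 146 cm, d_Cl₂ = 146/(1 + 1.650) = 55.09 cm.
d_C₂H₂ = 146 − 55.09 = 90.9 cm.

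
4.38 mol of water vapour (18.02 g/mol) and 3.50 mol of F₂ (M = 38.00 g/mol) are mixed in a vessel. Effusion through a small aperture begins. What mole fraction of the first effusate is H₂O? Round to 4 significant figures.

Rate_i ∝ x_i/√M_i (Graham's law weighted by mole fraction), so the effusate composition follows n_i/√M_i.
Mole fraction of H₂O in the effusate = (n_H₂O/√M_H₂O) / (n_H₂O/√M_H₂O + n_F₂/√M_F₂)
= (4.38/√18.02) / (4.38/√18.02 + 3.50/√38.00) = 1.032/(1.032 + 0.5678) = 0.6450.

0.6450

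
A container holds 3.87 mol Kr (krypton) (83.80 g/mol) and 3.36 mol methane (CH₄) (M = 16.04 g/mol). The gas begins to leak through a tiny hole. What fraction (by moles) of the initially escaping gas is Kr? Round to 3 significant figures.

Rate_i ∝ x_i/√M_i (Graham's law weighted by mole fraction), so the effusate composition follows n_i/√M_i.
So x_Kr in the escaping gas = (n_Kr/√M_Kr) / Σ(n_i/√M_i)
= (3.87/√83.80) / (3.87/√83.80 + 3.36/√16.04) = 0.4228/(0.4228 + 0.8390) = 0.335.

0.335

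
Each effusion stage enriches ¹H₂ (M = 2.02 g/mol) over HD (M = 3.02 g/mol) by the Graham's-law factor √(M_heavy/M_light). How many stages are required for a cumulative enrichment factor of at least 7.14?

10

Per stage α = (3.02/2.02)^(1/2) = 1.49505^0.5, giving ln α = 0.2011.
Need α^N ≥ 7.14 ⇒ N ≥ ln(7.14) / ln α = 1.966 / 0.2011 = 9.78.
Rounding up, N = 10 stages.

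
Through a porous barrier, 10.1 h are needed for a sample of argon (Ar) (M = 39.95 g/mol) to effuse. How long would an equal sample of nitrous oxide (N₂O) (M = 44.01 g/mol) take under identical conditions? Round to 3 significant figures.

From Graham's law, t_N₂O/t_Ar = √(M_N₂O/M_Ar) = √(44.01/39.95) = √1.102 = 1.050.
So the time for N₂O is 10.1 × 1.050 = 10.6 h.

10.6 h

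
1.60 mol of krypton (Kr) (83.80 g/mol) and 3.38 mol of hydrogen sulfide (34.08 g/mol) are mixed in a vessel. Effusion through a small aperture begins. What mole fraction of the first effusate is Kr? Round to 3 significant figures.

Each component's effusion rate ∝ (its partial pressure)·(1/√M) ∝ n_i/√M_i.
So x_Kr in the escaping gas = (n_Kr/√M_Kr) / Σ(n_i/√M_i)
= (1.60/√83.80) / (1.60/√83.80 + 3.38/√34.08) = 0.1748/(0.1748 + 0.5790) = 0.232.

0.232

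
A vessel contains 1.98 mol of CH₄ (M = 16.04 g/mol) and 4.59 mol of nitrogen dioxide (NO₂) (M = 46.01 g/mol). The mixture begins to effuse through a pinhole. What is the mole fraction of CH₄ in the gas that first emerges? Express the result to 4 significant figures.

0.4222

Effusion rate of each component ∝ n_i/√M_i (partial pressure × 1/√M).
x_CH₄(eff) = (n_CH₄/√M_CH₄) / (n_CH₄/√M_CH₄ + n_NO₂/√M_NO₂)
= (1.98/√16.04) / (1.98/√16.04 + 4.59/√46.01) = 0.4944/(0.4944 + 0.6767) = 0.4222.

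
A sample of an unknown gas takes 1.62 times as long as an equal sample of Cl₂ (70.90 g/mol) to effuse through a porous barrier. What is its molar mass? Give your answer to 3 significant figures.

Using Graham's law: t_X/t_Cl₂ = √(M_X/M_Cl₂).
1.62 = √(M_X/70.90)
M_X = 70.90 × 1.62² = 70.90 × 2.624 = 186 g/mol

186 g/mol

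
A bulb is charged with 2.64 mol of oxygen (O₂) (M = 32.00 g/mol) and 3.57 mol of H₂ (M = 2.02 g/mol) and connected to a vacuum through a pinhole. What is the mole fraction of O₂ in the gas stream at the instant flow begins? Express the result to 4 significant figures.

0.1567

Effusion rate of each component ∝ n_i/√M_i (partial pressure × 1/√M).
Mole fraction of O₂ in the effusate = (n_O₂/√M_O₂) / (n_O₂/√M_O₂ + n_H₂/√M_H₂)
= (2.64/√32.00) / (2.64/√32.00 + 3.57/√2.02) = 0.4667/(0.4667 + 2.512) = 0.1567.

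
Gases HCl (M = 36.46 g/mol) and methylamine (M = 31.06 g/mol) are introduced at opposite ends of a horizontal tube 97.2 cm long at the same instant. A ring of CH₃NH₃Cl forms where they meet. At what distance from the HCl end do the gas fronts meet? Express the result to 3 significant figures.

46.7 cm

Distances travelled in equal time are proportional to diffusion rates, so d_HCl/d_CH₃NH₂ = √(M_CH₃NH₂/M_HCl) = √(31.06/36.46) = 0.9230.
With d_HCl + d_CH₃NH₂ = 97.2 cm, d_CH₃NH₂ = 97.2/(1 + 0.9230) = 50.55 cm.
d_HCl = 97.2 − 50.55 = 46.7 cm.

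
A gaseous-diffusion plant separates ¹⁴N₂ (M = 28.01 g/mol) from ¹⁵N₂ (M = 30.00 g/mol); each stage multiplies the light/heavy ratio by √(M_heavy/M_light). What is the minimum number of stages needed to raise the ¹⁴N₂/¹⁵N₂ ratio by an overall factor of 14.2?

With α = √(30.00/28.01) per stage, ln α = ½ ln(1.07105) = 0.03432.
Need α^N ≥ 14.2 ⇒ N ≥ ln(14.2) / ln α = 2.653 / 0.03432 = 77.31.
So at least 78 stages are needed.

78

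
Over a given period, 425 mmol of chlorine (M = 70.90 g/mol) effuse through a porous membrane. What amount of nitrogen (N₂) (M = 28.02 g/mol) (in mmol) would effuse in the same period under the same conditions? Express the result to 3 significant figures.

Graham's law gives rate_N₂/rate_Cl₂ = √(M_Cl₂/M_N₂) = √(70.90/28.02) = √2.530 = 1.591.
So the amount for N₂ is 425 × 1.591 = 676 mmol.

676 mmol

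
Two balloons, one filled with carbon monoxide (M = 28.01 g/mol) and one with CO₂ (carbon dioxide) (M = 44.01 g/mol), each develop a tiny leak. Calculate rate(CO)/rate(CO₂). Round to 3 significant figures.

Since effusion rate ∝ 1/√M, rate_CO/rate_CO₂ = √(M_CO₂/M_CO) = √(44.01/28.01) = √1.571 = 1.25.

1.25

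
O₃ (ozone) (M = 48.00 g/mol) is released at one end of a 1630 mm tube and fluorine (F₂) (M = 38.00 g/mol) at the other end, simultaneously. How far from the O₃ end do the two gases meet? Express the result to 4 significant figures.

Graham's law gives d_O₃/d_F₂ = rate_O₃/rate_F₂ = √(M_F₂/M_O₃) = √(38.00/48.00) = 0.8898.
With d_O₃ + d_F₂ = 1630 mm, d_F₂ = 1630/(1 + 0.8898) = 862.5 mm.
d_O₃ = 1630 − 862.5 = 767.5 mm.

767.5 mm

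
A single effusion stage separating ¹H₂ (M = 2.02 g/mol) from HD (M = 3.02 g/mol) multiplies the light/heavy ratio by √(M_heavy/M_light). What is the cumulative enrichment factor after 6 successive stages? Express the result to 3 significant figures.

3.34

Overall factor = α^6 with α = √(3.02/2.02), i.e. (3.02/2.02)^(6/2).
= 1.49505^3 = 3.34.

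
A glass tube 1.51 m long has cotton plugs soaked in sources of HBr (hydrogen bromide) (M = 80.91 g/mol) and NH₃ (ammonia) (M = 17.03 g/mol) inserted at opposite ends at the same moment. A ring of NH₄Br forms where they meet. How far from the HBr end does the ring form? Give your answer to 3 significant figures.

Distances travelled in equal time are proportional to diffusion rates, so d_HBr/d_NH₃ = √(M_NH₃/M_HBr) = √(17.03/80.91) = 0.4588.
With d_HBr + d_NH₃ = 1.51 m, d_NH₃ = 1.51/(1 + 0.4588) = 1.035 m.
d_HBr = 1.51 − 1.035 = 0.475 m.

0.475 m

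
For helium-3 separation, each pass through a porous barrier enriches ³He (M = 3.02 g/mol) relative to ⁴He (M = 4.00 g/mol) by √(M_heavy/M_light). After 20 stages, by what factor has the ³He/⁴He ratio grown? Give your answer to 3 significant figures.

After 20 stages the ratio has grown by (√(4.00/3.02))^20 = (4.00/3.02)^(20/2).
= 1.32450^10 = 16.6.

16.6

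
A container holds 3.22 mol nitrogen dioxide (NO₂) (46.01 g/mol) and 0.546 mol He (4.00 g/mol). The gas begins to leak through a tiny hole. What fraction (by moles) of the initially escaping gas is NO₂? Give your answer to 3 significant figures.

Each component's effusion rate ∝ (its partial pressure)·(1/√M) ∝ n_i/√M_i.
So x_NO₂ in the escaping gas = (n_NO₂/√M_NO₂) / Σ(n_i/√M_i)
= (3.22/√46.01) / (3.22/√46.01 + 0.546/√4.00) = 0.4747/(0.4747 + 0.2730) = 0.635.

0.635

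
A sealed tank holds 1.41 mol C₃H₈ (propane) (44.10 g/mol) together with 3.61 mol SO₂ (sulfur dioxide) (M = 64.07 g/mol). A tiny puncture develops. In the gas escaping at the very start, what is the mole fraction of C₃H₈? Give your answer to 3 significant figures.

0.320

Effusion rate of each component ∝ n_i/√M_i (partial pressure × 1/√M).
x_C₃H₈(eff) = (n_C₃H₈/√M_C₃H₈) / (n_C₃H₈/√M_C₃H₈ + n_SO₂/√M_SO₂)
= (1.41/√44.10) / (1.41/√44.10 + 3.61/√64.07) = 0.2123/(0.2123 + 0.4510) = 0.320.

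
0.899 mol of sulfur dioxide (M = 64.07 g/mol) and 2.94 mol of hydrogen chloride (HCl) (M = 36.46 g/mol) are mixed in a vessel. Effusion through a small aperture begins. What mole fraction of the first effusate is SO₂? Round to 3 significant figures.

0.187

Each component's effusion rate ∝ (its partial pressure)·(1/√M) ∝ n_i/√M_i.
So x_SO₂ in the escaping gas = (n_SO₂/√M_SO₂) / Σ(n_i/√M_i)
= (0.899/√64.07) / (0.899/√64.07 + 2.94/√36.46) = 0.1123/(0.1123 + 0.4869) = 0.187.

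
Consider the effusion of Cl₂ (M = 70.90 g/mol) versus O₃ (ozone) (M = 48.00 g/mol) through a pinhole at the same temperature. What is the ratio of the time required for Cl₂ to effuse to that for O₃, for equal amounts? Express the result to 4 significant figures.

1.215

From Graham's law, t_Cl₂/t_O₃ = √(M_Cl₂/M_O₃) = √(70.90/48.00) = √1.477 = 1.215.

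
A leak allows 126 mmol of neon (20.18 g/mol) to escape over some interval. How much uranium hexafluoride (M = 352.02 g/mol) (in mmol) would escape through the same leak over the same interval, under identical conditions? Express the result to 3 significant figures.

Graham's law gives rate_UF₆/rate_Ne = √(M_Ne/M_UF₆) = √(20.18/352.02) = √0.05733 = 0.2394.
So the amount for UF₆ is 126 × 0.2394 = 30.2 mmol.

30.2 mmol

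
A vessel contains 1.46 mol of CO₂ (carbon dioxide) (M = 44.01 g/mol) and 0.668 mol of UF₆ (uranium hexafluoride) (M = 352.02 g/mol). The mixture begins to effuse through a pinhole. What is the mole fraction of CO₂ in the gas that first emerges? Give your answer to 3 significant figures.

0.861

Effusion rate of each component ∝ n_i/√M_i (partial pressure × 1/√M).
So x_CO₂ in the escaping gas = (n_CO₂/√M_CO₂) / Σ(n_i/√M_i)
= (1.46/√44.01) / (1.46/√44.01 + 0.668/√352.02) = 0.2201/(0.2201 + 0.03560) = 0.861.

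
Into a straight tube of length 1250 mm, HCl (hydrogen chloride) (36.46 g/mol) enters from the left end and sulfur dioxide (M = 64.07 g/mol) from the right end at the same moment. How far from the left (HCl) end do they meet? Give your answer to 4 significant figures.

In equal time, each gas travels a distance ∝ its rate ∝ 1/√M, so d_HCl/d_SO₂ = √(M_SO₂/M_HCl) = √(64.07/36.46) = 1.326.
With d_HCl + d_SO₂ = 1250 mm, d_SO₂ = 1250/(1 + 1.326) = 537.5 mm.
d_HCl = 1250 − 537.5 = 712.5 mm.

712.5 mm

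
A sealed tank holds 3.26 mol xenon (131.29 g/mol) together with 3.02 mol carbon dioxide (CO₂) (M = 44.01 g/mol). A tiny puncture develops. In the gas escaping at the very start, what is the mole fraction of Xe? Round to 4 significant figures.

0.3846

The effusion rate of species i is ∝ p_i/√M_i ∝ n_i/√M_i.
x_Xe(eff) = (n_Xe/√M_Xe) / (n_Xe/√M_Xe + n_CO₂/√M_CO₂)
= (3.26/√131.29) / (3.26/√131.29 + 3.02/√44.01) = 0.2845/(0.2845 + 0.4552) = 0.3846.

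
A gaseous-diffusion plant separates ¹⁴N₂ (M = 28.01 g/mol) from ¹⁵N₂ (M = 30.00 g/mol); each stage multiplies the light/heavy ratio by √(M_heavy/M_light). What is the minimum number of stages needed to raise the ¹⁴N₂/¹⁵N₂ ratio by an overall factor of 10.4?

With α = √(30.00/28.01) per stage, ln α = ½ ln(1.07105) = 0.03432.
Need α^N ≥ 10.4 ⇒ N ≥ ln(10.4) / ln α = 2.342 / 0.03432 = 68.24.
Rounding up, N = 69 stages.

69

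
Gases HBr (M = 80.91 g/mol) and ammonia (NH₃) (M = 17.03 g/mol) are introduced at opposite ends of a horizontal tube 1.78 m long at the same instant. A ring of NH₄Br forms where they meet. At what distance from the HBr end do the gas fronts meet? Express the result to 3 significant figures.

0.560 m

In equal time, each gas travels a distance ∝ its rate ∝ 1/√M, so d_HBr/d_NH₃ = √(M_NH₃/M_HBr) = √(17.03/80.91) = 0.4588.
With d_HBr + d_NH₃ = 1.78 m, d_NH₃ = 1.78/(1 + 0.4588) = 1.220 m.
d_HBr = 1.78 − 1.220 = 0.560 m.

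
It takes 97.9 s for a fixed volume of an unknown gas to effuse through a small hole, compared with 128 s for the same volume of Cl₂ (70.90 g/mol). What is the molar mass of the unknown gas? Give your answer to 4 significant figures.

Since effusion rate ∝ 1/√M, t_X/t_Cl₂ = √(M_X/M_Cl₂).
97.9/128 = 0.7648 = √(M_X/70.90)
M_X = 70.90 × 0.7648² = 70.90 × 0.5850 = 41.48 g/mol

41.48 g/mol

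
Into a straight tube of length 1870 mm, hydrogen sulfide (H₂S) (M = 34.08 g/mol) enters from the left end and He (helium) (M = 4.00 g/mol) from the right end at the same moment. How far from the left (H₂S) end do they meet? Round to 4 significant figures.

477.2 mm

Graham's law gives d_H₂S/d_He = rate_H₂S/rate_He = √(M_He/M_H₂S) = √(4.00/34.08) = 0.3426.
With d_H₂S + d_He = 1870 mm, d_He = 1870/(1 + 0.3426) = 1393 mm.
d_H₂S = 1870 − 1393 = 477.2 mm.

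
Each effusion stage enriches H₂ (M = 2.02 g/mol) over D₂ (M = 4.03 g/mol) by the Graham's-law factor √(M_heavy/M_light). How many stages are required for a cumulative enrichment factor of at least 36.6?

Single-stage factor α = √(4.03/2.02), so ln α = ½ ln(1.99505) = 0.3453.
Need α^N ≥ 36.6 ⇒ N ≥ ln(36.6) / ln α = 3.600 / 0.3453 = 10.42.
Rounding up, N = 11 stages.

11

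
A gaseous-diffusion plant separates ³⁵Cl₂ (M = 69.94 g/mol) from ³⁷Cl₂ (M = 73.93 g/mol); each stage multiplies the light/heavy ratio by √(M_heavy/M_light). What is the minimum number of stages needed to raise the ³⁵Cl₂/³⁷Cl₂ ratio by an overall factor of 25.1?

117

Single-stage factor α = √(73.93/69.94), so ln α = ½ ln(1.05705) = 0.02774.
Need α^N ≥ 25.1 ⇒ N ≥ ln(25.1) / ln α = 3.223 / 0.02774 = 116.18.
Minimum whole number of stages: N = 117.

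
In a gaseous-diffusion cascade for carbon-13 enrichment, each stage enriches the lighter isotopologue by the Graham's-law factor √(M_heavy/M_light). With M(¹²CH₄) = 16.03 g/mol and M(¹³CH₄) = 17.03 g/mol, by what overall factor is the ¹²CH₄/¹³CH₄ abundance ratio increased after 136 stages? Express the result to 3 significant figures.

Overall factor = α^136 with α = √(17.03/16.03), i.e. (17.03/16.03)^(136/2).
= 1.06238^68 = 61.3.

61.3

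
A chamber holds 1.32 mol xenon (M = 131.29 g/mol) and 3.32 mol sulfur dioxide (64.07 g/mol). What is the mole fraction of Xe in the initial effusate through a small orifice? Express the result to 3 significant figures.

0.217

Effusion rate of each component ∝ n_i/√M_i (partial pressure × 1/√M).
x_Xe(eff) = (n_Xe/√M_Xe) / (n_Xe/√M_Xe + n_SO₂/√M_SO₂)
= (1.32/√131.29) / (1.32/√131.29 + 3.32/√64.07) = 0.1152/(0.1152 + 0.4148) = 0.217.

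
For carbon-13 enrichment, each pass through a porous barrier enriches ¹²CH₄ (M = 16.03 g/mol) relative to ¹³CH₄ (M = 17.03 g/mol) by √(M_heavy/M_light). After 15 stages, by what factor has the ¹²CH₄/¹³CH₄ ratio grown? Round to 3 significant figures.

1.57

Overall factor = α^15 with α = √(17.03/16.03), i.e. (17.03/16.03)^(15/2).
= 1.06238^(15/2) = 1.57.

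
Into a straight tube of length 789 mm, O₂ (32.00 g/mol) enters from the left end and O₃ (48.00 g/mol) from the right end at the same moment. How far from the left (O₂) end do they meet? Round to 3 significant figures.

434 mm

In equal time, each gas travels a distance ∝ its rate ∝ 1/√M, so d_O₂/d_O₃ = √(M_O₃/M_O₂) = √(48.00/32.00) = 1.225.
With d_O₂ + d_O₃ = 789 mm, d_O₃ = 789/(1 + 1.225) = 354.6 mm.
d_O₂ = 789 − 354.6 = 434 mm.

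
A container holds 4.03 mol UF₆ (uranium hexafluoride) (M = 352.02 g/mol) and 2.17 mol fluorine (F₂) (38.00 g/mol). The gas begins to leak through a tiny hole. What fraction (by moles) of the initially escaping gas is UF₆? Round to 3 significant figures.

Rate_i ∝ x_i/√M_i (Graham's law weighted by mole fraction), so the effusate composition follows n_i/√M_i.
x_UF₆(eff) = (n_UF₆/√M_UF₆) / (n_UF₆/√M_UF₆ + n_F₂/√M_F₂)
= (4.03/√352.02) / (4.03/√352.02 + 2.17/√38.00) = 0.2148/(0.2148 + 0.3520) = 0.379.

0.379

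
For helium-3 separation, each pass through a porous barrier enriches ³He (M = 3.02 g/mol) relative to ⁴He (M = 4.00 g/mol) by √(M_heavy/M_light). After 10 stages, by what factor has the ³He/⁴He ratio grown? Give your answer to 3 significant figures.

4.08

The single-stage factor is √(M_heavy/M_light), so 10 stages give [√(4.00/3.02)]^10 = (4.00/3.02)^(10/2).
= 1.32450^5 = 4.08.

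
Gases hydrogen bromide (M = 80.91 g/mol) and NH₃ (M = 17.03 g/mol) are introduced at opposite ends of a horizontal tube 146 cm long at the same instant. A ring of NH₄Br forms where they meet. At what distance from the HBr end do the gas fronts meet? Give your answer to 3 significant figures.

Graham's law gives d_HBr/d_NH₃ = rate_HBr/rate_NH₃ = √(M_NH₃/M_HBr) = √(17.03/80.91) = 0.4588.
With d_HBr + d_NH₃ = 146 cm, d_NH₃ = 146/(1 + 0.4588) = 100.1 cm.
d_HBr = 146 − 100.1 = 45.9 cm.

45.9 cm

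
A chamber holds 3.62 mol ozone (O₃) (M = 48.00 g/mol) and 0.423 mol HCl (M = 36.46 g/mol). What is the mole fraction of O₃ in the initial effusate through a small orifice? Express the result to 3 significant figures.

0.882

Rate_i ∝ x_i/√M_i (Graham's law weighted by mole fraction), so the effusate composition follows n_i/√M_i.
So x_O₃ in the escaping gas = (n_O₃/√M_O₃) / Σ(n_i/√M_i)
= (3.62/√48.00) / (3.62/√48.00 + 0.423/√36.46) = 0.5225/(0.5225 + 0.07005) = 0.882.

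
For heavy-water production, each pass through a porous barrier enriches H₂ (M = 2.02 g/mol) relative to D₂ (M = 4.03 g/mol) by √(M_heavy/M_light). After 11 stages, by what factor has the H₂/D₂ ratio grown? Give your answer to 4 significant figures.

44.64

Overall factor = α^11 with α = √(4.03/2.02), i.e. (4.03/2.02)^(11/2).
= 1.99505^(11/2) = 44.64.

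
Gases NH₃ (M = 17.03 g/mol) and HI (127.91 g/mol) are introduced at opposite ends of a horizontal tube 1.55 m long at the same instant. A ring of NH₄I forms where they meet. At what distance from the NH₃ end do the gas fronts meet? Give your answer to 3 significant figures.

In equal time, each gas travels a distance ∝ its rate ∝ 1/√M, so d_NH₃/d_HI = √(M_HI/M_NH₃) = √(127.91/17.03) = 2.741.
With d_NH₃ + d_HI = 1.55 m, d_HI = 1.55/(1 + 2.741) = 0.4144 m.
d_NH₃ = 1.55 − 0.4144 = 1.14 m.

1.14 m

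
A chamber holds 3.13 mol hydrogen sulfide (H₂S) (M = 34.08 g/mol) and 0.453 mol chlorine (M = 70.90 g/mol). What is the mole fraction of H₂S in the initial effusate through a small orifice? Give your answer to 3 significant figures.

Rate_i ∝ x_i/√M_i (Graham's law weighted by mole fraction), so the effusate composition follows n_i/√M_i.
x_H₂S(eff) = (n_H₂S/√M_H₂S) / (n_H₂S/√M_H₂S + n_Cl₂/√M_Cl₂)
= (3.13/√34.08) / (3.13/√34.08 + 0.453/√70.90) = 0.5362/(0.5362 + 0.05380) = 0.909.

0.909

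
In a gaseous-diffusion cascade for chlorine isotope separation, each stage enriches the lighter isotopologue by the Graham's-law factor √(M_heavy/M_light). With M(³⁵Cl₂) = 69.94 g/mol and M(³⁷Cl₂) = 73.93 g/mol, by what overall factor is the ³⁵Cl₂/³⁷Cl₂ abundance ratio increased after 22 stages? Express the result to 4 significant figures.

The single-stage factor is √(M_heavy/M_light), so 22 stages give [√(73.93/69.94)]^22 = (73.93/69.94)^(22/2).
= 1.05705^11 = 1.841.

1.841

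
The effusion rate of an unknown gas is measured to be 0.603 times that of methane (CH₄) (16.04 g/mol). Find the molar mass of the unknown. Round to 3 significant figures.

44.1 g/mol

By Graham's law, rate_X/rate_CH₄ = √(M_CH₄/M_X).
0.603 = √(16.04/M_X)
M_X = 16.04 / 0.603² = 16.04 / 0.3636 = 44.1 g/mol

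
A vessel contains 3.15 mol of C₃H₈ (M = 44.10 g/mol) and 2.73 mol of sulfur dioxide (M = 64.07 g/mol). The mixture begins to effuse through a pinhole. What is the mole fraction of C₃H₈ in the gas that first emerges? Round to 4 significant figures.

Effusion rate of each component ∝ n_i/√M_i (partial pressure × 1/√M).
Mole fraction of C₃H₈ in the effusate = (n_C₃H₈/√M_C₃H₈) / (n_C₃H₈/√M_C₃H₈ + n_SO₂/√M_SO₂)
= (3.15/√44.10) / (3.15/√44.10 + 2.73/√64.07) = 0.4743/(0.4743 + 0.3411) = 0.5817.

0.5817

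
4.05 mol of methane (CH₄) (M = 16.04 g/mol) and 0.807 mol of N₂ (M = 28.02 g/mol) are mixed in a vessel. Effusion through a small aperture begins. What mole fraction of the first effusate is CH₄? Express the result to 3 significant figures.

Effusion rate of each component ∝ n_i/√M_i (partial pressure × 1/√M).
x_CH₄(eff) = (n_CH₄/√M_CH₄) / (n_CH₄/√M_CH₄ + n_N₂/√M_N₂)
= (4.05/√16.04) / (4.05/√16.04 + 0.807/√28.02) = 1.011/(1.011 + 0.1525) = 0.869.

0.869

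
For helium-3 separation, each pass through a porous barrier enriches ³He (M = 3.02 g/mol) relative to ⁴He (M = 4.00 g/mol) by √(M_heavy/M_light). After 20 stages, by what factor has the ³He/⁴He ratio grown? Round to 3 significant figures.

Overall factor = α^20 with α = √(4.00/3.02), i.e. (4.00/3.02)^(20/2).
= 1.32450^10 = 16.6.

16.6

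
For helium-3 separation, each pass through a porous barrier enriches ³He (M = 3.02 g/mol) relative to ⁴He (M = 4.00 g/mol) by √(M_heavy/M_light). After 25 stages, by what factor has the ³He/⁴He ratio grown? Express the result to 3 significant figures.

33.5

Overall factor = α^25 with α = √(4.00/3.02), i.e. (4.00/3.02)^(25/2).
= 1.32450^(25/2) = 33.5.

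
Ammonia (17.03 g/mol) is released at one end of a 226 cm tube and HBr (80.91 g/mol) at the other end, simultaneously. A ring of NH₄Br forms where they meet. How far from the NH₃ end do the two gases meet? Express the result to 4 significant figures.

Graham's law gives d_NH₃/d_HBr = rate_NH₃/rate_HBr = √(M_HBr/M_NH₃) = √(80.91/17.03) = 2.180.
With d_NH₃ + d_HBr = 226 cm, d_HBr = 226/(1 + 2.180) = 71.08 cm.
d_NH₃ = 226 − 71.08 = 154.9 cm.

154.9 cm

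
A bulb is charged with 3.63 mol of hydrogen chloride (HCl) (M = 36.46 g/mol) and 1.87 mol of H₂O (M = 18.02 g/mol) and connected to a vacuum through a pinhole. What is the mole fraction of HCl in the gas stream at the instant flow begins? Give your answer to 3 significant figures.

Rate_i ∝ x_i/√M_i (Graham's law weighted by mole fraction), so the effusate composition follows n_i/√M_i.
x_HCl(eff) = (n_HCl/√M_HCl) / (n_HCl/√M_HCl + n_H₂O/√M_H₂O)
= (3.63/√36.46) / (3.63/√36.46 + 1.87/√18.02) = 0.6012/(0.6012 + 0.4405) = 0.577.

0.577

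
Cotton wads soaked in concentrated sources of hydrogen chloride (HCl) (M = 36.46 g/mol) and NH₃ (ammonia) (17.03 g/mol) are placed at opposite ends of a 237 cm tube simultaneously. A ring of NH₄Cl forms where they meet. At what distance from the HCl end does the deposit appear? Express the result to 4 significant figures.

96.22 cm

The fronts meet when d_HCl + d_NH₃ = L with d_HCl/d_NH₃ = √(M_NH₃/M_HCl) (Graham's law). Here √(M_NH₃/M_HCl) = √(17.03/36.46) = 0.6834.
With d_HCl + d_NH₃ = 237 cm, d_NH₃ = 237/(1 + 0.6834) = 140.8 cm.
d_HCl = 237 − 140.8 = 96.22 cm.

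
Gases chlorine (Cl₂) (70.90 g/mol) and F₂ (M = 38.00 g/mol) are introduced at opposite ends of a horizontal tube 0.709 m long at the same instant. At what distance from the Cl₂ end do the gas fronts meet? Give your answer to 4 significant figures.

The fronts meet when d_Cl₂ + d_F₂ = L with d_Cl₂/d_F₂ = √(M_F₂/M_Cl₂) (Graham's law). Here √(M_F₂/M_Cl₂) = √(38.00/70.90) = 0.7321.
With d_Cl₂ + d_F₂ = 0.709 m, d_F₂ = 0.709/(1 + 0.7321) = 0.4093 m.
d_Cl₂ = 0.709 − 0.4093 = 0.2997 m.

0.2997 m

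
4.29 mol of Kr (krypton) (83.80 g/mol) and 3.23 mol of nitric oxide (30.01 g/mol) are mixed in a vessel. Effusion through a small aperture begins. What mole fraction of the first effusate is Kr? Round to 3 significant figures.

Rate_i ∝ x_i/√M_i (Graham's law weighted by mole fraction), so the effusate composition follows n_i/√M_i.
Mole fraction of Kr in the effusate = (n_Kr/√M_Kr) / (n_Kr/√M_Kr + n_NO/√M_NO)
= (4.29/√83.80) / (4.29/√83.80 + 3.23/√30.01) = 0.4686/(0.4686 + 0.5896) = 0.443.

0.443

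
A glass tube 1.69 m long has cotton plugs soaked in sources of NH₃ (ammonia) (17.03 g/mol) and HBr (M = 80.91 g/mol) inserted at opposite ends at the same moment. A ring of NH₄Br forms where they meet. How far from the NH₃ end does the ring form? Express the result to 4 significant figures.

1.159 m

Distances travelled in equal time are proportional to diffusion rates, so d_NH₃/d_HBr = √(M_HBr/M_NH₃) = √(80.91/17.03) = 2.180.
With d_NH₃ + d_HBr = 1.69 m, d_HBr = 1.69/(1 + 2.180) = 0.5315 m.
d_NH₃ = 1.69 − 0.5315 = 1.159 m.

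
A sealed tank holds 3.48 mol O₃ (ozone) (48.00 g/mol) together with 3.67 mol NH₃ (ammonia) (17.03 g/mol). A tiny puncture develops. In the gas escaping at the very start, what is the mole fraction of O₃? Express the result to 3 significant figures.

Effusion rate of each component ∝ n_i/√M_i (partial pressure × 1/√M).
x_O₃(eff) = (n_O₃/√M_O₃) / (n_O₃/√M_O₃ + n_NH₃/√M_NH₃)
= (3.48/√48.00) / (3.48/√48.00 + 3.67/√17.03) = 0.5023/(0.5023 + 0.8893) = 0.361.

0.361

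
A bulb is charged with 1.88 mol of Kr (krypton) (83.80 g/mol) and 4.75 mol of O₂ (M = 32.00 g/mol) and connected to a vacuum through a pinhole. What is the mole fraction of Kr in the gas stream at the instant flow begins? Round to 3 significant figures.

Each component's effusion rate ∝ (its partial pressure)·(1/√M) ∝ n_i/√M_i.
So x_Kr in the escaping gas = (n_Kr/√M_Kr) / Σ(n_i/√M_i)
= (1.88/√83.80) / (1.88/√83.80 + 4.75/√32.00) = 0.2054/(0.2054 + 0.8397) = 0.197.

0.197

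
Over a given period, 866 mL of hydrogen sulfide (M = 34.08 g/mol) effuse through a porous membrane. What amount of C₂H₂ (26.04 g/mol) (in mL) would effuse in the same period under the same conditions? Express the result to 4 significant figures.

990.7 mL

Since effusion rate ∝ 1/√M, rate_C₂H₂/rate_H₂S = √(M_H₂S/M_C₂H₂) = √(34.08/26.04) = √1.309 = 1.144.
So the volume for C₂H₂ is 866 × 1.144 = 990.7 mL.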